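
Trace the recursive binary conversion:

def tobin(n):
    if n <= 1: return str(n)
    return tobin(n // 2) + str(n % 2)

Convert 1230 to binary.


tobin(1230) = tobin(615) + '0'
tobin(615) = tobin(307) + '1'
tobin(307) = tobin(153) + '1'
tobin(153) = tobin(76) + '1'
tobin(76) = tobin(38) + '0'
tobin(38) = tobin(19) + '0'
tobin(19) = tobin(9) + '1'
tobin(9) = tobin(4) + '1'
tobin(4) = tobin(2) + '0'
tobin(2) = tobin(1) + '0'
tobin(1) = '1'  (base case)
Concatenating: '1' + '0' + '0' + '1' + '1' + '0' + '0' + '1' + '1' + '1' + '0' = '10011001110'

10011001110


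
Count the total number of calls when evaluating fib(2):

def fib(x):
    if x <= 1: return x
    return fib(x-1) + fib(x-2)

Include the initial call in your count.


Let C(n) = total calls for fib(n)
C(0) = 1, C(1) = 1
C(2) = 1 + C(1) + C(0) = 1 + 1 + 1 = 3

3


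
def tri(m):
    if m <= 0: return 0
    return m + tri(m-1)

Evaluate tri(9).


tri(9)
= 9 + 8 + 7 + 6 + 5 + 4 + 3 + 2 + 1 + tri(0)
= 9 + 8 + 7 + 6 + 5 + 4 + 3 + 2 + 1 + 0
= 45

45


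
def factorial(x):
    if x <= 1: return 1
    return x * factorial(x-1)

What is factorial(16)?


factorial(16)
= 16 * factorial(15)
= 16 * 15 * factorial(14)
= 16 * 15 * 14 * factorial(13)
= 16 * 15 * 14 * 13 * factorial(12)
= 16 * 15 * 14 * 13 * 12 * factorial(11)
= 16 * 15 * 14 * 13 * 12 * 11 * factorial(10)
= 16 * 15 * 14 * 13 * 12 * 11 * 10 * factorial(9)
= 16 * 15 * 14 * 13 * 12 * 11 * 10 * 9 * factorial(8)
= 16 * 15 * 14 * 13 * 12 * 11 * 10 * 9 * 8 * factorial(7)
= 16 * 15 * 14 * 13 * 12 * 11 * 10 * 9 * 8 * 7 * factorial(6)
= 16 * 15 * 14 * 13 * 12 * 11 * 10 * 9 * 8 * 7 * 6 * factorial(5)
= 16 * 15 * 14 * 13 * 12 * 11 * 10 * 9 * 8 * 7 * 6 * 5 * factorial(4)
= 16 * 15 * 14 * 13 * 12 * 11 * 10 * 9 * 8 * 7 * 6 * 5 * 4 * factorial(3)
= 16 * 15 * 14 * 13 * 12 * 11 * 10 * 9 * 8 * 7 * 6 * 5 * 4 * 3 * factorial(2)
= 16 * 15 * 14 * 13 * 12 * 11 * 10 * 9 * 8 * 7 * 6 * 5 * 4 * 3 * 2 * factorial(1)
= 16 * 15 * 14 * 13 * 12 * 11 * 10 * 9 * 8 * 7 * 6 * 5 * 4 * 3 * 2 * 1
= 20922789888000

20922789888000


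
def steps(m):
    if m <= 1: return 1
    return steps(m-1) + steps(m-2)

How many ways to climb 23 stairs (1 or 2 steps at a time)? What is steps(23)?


Building up from base cases:
steps(0) = 1
steps(1) = 1
steps(2) = steps(1) + steps(0) = 1 + 1 = 2
steps(3) = steps(2) + steps(1) = 2 + 1 = 3
steps(4) = steps(3) + steps(2) = 3 + 2 = 5
steps(5) = steps(4) + steps(3) = 5 + 3 = 8
steps(6) = steps(5) + steps(4) = 8 + 5 = 13
steps(7) = steps(6) + steps(5) = 13 + 8 = 21
steps(8) = steps(7) + steps(6) = 21 + 13 = 34
steps(9) = steps(8) + steps(7) = 34 + 21 = 55
steps(10) = steps(9) + steps(8) = 55 + 34 = 89
steps(11) = steps(10) + steps(9) = 89 + 55 = 144
steps(12) = steps(11) + steps(10) = 144 + 89 = 233
steps(13) = steps(12) + steps(11) = 233 + 144 = 377
steps(14) = steps(13) + steps(12) = 377 + 233 = 610
steps(15) = steps(14) + steps(13) = 610 + 377 = 987
steps(16) = steps(15) + steps(14) = 987 + 610 = 1597
steps(17) = steps(16) + steps(15) = 1597 + 987 = 2584
steps(18) = steps(17) + steps(16) = 2584 + 1597 = 4181
steps(19) = steps(18) + steps(17) = 4181 + 2584 = 6765
steps(20) = steps(19) + steps(18) = 6765 + 4181 = 10946
steps(21) = steps(20) + steps(19) = 10946 + 6765 = 17711
steps(22) = steps(21) + steps(20) = 17711 + 10946 = 28657
steps(23) = steps(22) + steps(21) = 28657 + 17711 = 46368

46368


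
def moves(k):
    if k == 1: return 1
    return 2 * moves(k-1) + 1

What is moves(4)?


moves(4) = 2 * moves(3) + 1
moves(3) = 2 * moves(2) + 1
moves(2) = 2 * moves(1) + 1
moves(1) = 1  (base case)
moves(2) = 2 * 1 + 1 = 3
moves(3) = 2 * 3 + 1 = 7
moves(4) = 2 * 7 + 1 = 15

15


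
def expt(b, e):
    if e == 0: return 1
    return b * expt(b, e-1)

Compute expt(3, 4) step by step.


expt(3, 4)
= 3 * expt(3, 3)
= 3 * 3 * expt(3, 2)
= 3 * 3 * 3 * expt(3, 1)
= 3 * 3 * 3 * 3 * expt(3, 0)
= 3 * 3 * 3 * 3 * 1
= 81

81


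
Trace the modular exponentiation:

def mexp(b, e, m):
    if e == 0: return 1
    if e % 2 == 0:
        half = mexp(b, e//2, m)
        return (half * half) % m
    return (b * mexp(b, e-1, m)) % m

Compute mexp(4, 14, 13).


mexp(4, 14, 13): e is even, compute mexp(4, 7, 13)
  mexp(4, 7, 13): e is odd, compute mexp(4, 6, 13)
    mexp(4, 6, 13): e is even, compute mexp(4, 3, 13)
      mexp(4, 3, 13): e is odd, compute mexp(4, 2, 13)
        mexp(4, 2, 13): e is even, compute mexp(4, 1, 13)
          mexp(4, 1, 13): e is odd, compute mexp(4, 0, 13)
          mexp(4, 0, 13) = 1
          (4 * 1) % 13 = 4
        half=4, (4*4) % 13 = 3
      (4 * 3) % 13 = 12
    half=12, (12*12) % 13 = 1
  (4 * 1) % 13 = 4
half=4, (4*4) % 13 = 3

3


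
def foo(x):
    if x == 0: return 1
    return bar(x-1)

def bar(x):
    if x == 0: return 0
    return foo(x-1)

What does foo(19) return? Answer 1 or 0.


foo(19) = bar(18)
bar(18) = foo(17)
foo(17) = bar(16)
bar(16) = foo(15)
foo(15) = bar(14)
bar(14) = foo(13)
foo(13) = bar(12)
bar(12) = foo(11)
foo(11) = bar(10)
bar(10) = foo(9)
foo(9) = bar(8)
bar(8) = foo(7)
foo(7) = bar(6)
bar(6) = foo(5)
foo(5) = bar(4)
bar(4) = foo(3)
foo(3) = bar(2)
bar(2) = foo(1)
foo(1) = bar(0)
bar(0) = 0  (base case)
Result: 0

0


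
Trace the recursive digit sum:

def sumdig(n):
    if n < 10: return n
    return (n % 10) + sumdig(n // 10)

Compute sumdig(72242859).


sumdig(72242859) = 9 + sumdig(7224285)
sumdig(7224285) = 5 + sumdig(722428)
sumdig(722428) = 8 + sumdig(72242)
sumdig(72242) = 2 + sumdig(7224)
sumdig(7224) = 4 + sumdig(722)
sumdig(722) = 2 + sumdig(72)
sumdig(72) = 2 + sumdig(7)
sumdig(7) = 7  (base case)
Total: 9 + 5 + 8 + 2 + 4 + 2 + 2 + 7 = 39

39


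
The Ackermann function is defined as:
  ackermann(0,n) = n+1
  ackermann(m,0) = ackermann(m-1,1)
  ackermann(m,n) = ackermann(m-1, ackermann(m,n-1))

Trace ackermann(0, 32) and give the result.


ackermann(0, 32) = 33
Result: ackermann(0, 32) = 33

33


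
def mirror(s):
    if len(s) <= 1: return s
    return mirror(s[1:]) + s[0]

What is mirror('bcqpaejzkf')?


mirror('bcqpaejzkf') = mirror('cqpaejzkf') + 'b'
mirror('cqpaejzkf') = mirror('qpaejzkf') + 'c'
mirror('qpaejzkf') = mirror('paejzkf') + 'q'
mirror('paejzkf') = mirror('aejzkf') + 'p'
mirror('aejzkf') = mirror('ejzkf') + 'a'
mirror('ejzkf') = mirror('jzkf') + 'e'
mirror('jzkf') = mirror('zkf') + 'j'
mirror('zkf') = mirror('kf') + 'z'
mirror('kf') = mirror('f') + 'k'
mirror('f') = 'f'  (base case)
Concatenating: 'f' + 'k' + 'z' + 'j' + 'e' + 'a' + 'p' + 'q' + 'c' + 'b' = 'fkzjeapqcb'

fkzjeapqcb


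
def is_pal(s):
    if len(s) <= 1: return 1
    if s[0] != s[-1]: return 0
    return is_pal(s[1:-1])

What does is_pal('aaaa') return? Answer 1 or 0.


is_pal('aaaa'): s[0]='a' == s[-1]='a' -> check is_pal('aa')
is_pal('aa'): s[0]='a' == s[-1]='a' -> check is_pal('')
is_pal(''): len <= 1 -> return 1  (base case)
Result: 1 (palindrome)

1


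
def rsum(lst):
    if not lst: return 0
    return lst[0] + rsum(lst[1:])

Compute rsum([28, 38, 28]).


rsum([28, 38, 28]) = 28 + rsum([38, 28])
rsum([38, 28]) = 38 + rsum([28])
rsum([28]) = 28 + rsum([])
rsum([]) = 0  (base case)
Total: 28 + 38 + 28 + 0 = 94

94


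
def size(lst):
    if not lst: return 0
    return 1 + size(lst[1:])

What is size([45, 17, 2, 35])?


size([45, 17, 2, 35]) = 1 + size([17, 2, 35])
size([17, 2, 35]) = 1 + size([2, 35])
size([2, 35]) = 1 + size([35])
size([35]) = 1 + size([])
size([]) = 0  (base case)
Unwinding: 1 + 1 + 1 + 1 + 0 = 4

4


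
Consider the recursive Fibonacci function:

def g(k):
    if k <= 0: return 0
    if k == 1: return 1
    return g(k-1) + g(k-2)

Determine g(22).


Computing g(22) bottom-up:
g(0) = 0
g(1) = 1
g(2) = g(1) + g(0) = 1 + 0 = 1
g(3) = g(2) + g(1) = 1 + 1 = 2
g(4) = g(3) + g(2) = 2 + 1 = 3
g(5) = g(4) + g(3) = 3 + 2 = 5
g(6) = g(5) + g(4) = 5 + 3 = 8
g(7) = g(6) + g(5) = 8 + 5 = 13
g(8) = g(7) + g(6) = 13 + 8 = 21
g(9) = g(8) + g(7) = 21 + 13 = 34
g(10) = g(9) + g(8) = 34 + 21 = 55
g(11) = g(10) + g(9) = 55 + 34 = 89
g(12) = g(11) + g(10) = 89 + 55 = 144
g(13) = g(12) + g(11) = 144 + 89 = 233
g(14) = g(13) + g(12) = 233 + 144 = 377
g(15) = g(14) + g(13) = 377 + 233 = 610
g(16) = g(15) + g(14) = 610 + 377 = 987
g(17) = g(16) + g(15) = 987 + 610 = 1597
g(18) = g(17) + g(16) = 1597 + 987 = 2584
g(19) = g(18) + g(17) = 2584 + 1597 = 4181
g(20) = g(19) + g(18) = 4181 + 2584 = 6765
g(21) = g(20) + g(19) = 6765 + 4181 = 10946
g(22) = g(21) + g(20) = 10946 + 6765 = 17711

17711


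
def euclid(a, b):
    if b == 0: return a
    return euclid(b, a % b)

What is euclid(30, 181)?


euclid(30, 181) = euclid(181, 30)
euclid(181, 30) = euclid(30, 1)
euclid(30, 1) = euclid(1, 0)
euclid(1, 0) = 1  (base case)

1


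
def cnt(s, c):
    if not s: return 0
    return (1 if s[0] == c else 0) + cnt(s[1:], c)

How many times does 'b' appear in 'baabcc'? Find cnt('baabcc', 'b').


s[0]='b' == 'b' -> 1
s[0]='a' != 'b' -> 0
s[0]='a' != 'b' -> 0
s[0]='b' == 'b' -> 1
s[0]='c' != 'b' -> 0
s[0]='c' != 'b' -> 0
Sum: 1 + 0 + 0 + 1 + 0 + 0 = 2

2


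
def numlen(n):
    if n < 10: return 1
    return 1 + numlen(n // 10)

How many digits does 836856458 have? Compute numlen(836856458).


numlen(836856458) = 1 + numlen(83685645)
numlen(83685645) = 1 + numlen(8368564)
numlen(8368564) = 1 + numlen(836856)
numlen(836856) = 1 + numlen(83685)
numlen(83685) = 1 + numlen(8368)
numlen(8368) = 1 + numlen(836)
numlen(836) = 1 + numlen(83)
numlen(83) = 1 + numlen(8)
numlen(8) = 1  (base case: 8 < 10)
Unwinding: 1 + 1 + 1 + 1 + 1 + 1 + 1 + 1 + 1 = 9

9


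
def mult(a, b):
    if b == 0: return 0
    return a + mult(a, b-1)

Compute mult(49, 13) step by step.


mult(49, 13) = 49 + mult(49, 12)
mult(49, 12) = 49 + mult(49, 11)
mult(49, 11) = 49 + mult(49, 10)
mult(49, 10) = 49 + mult(49, 9)
mult(49, 9) = 49 + mult(49, 8)
mult(49, 8) = 49 + mult(49, 7)
mult(49, 7) = 49 + mult(49, 6)
mult(49, 6) = 49 + mult(49, 5)
mult(49, 5) = 49 + mult(49, 4)
mult(49, 4) = 49 + mult(49, 3)
mult(49, 3) = 49 + mult(49, 2)
mult(49, 2) = 49 + mult(49, 1)
mult(49, 1) = 49 + mult(49, 0)
mult(49, 0) = 0  (base case)
Total: 49 + 49 + 49 + 49 + 49 + 49 + 49 + 49 + 49 + 49 + 49 + 49 + 49 + 0 = 637

637


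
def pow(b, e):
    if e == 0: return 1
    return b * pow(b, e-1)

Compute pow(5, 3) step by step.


pow(5, 3)
= 5 * pow(5, 2)
= 5 * 5 * pow(5, 1)
= 5 * 5 * 5 * pow(5, 0)
= 5 * 5 * 5 * 1
= 125

125


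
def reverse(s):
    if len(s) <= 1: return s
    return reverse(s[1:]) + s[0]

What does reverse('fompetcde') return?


reverse('fompetcde') = reverse('ompetcde') + 'f'
reverse('ompetcde') = reverse('mpetcde') + 'o'
reverse('mpetcde') = reverse('petcde') + 'm'
reverse('petcde') = reverse('etcde') + 'p'
reverse('etcde') = reverse('tcde') + 'e'
reverse('tcde') = reverse('cde') + 't'
reverse('cde') = reverse('de') + 'c'
reverse('de') = reverse('e') + 'd'
reverse('e') = 'e'  (base case)
Concatenating: 'e' + 'd' + 'c' + 't' + 'e' + 'p' + 'm' + 'o' + 'f' = 'edctepmof'

edctepmof


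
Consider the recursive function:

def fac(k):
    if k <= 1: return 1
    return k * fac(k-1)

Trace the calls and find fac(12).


fac(12)
= 12 * fac(11)
= 12 * 11 * fac(10)
= 12 * 11 * 10 * fac(9)
= 12 * 11 * 10 * 9 * fac(8)
= 12 * 11 * 10 * 9 * 8 * fac(7)
= 12 * 11 * 10 * 9 * 8 * 7 * fac(6)
= 12 * 11 * 10 * 9 * 8 * 7 * 6 * fac(5)
= 12 * 11 * 10 * 9 * 8 * 7 * 6 * 5 * fac(4)
= 12 * 11 * 10 * 9 * 8 * 7 * 6 * 5 * 4 * fac(3)
= 12 * 11 * 10 * 9 * 8 * 7 * 6 * 5 * 4 * 3 * fac(2)
= 12 * 11 * 10 * 9 * 8 * 7 * 6 * 5 * 4 * 3 * 2 * fac(1)
= 12 * 11 * 10 * 9 * 8 * 7 * 6 * 5 * 4 * 3 * 2 * 1
= 479001600

479001600


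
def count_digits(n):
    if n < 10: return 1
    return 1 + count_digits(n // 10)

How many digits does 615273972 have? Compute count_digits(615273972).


count_digits(615273972) = 1 + count_digits(61527397)
count_digits(61527397) = 1 + count_digits(6152739)
count_digits(6152739) = 1 + count_digits(615273)
count_digits(615273) = 1 + count_digits(61527)
count_digits(61527) = 1 + count_digits(6152)
count_digits(6152) = 1 + count_digits(615)
count_digits(615) = 1 + count_digits(61)
count_digits(61) = 1 + count_digits(6)
count_digits(6) = 1  (base case: 6 < 10)
Unwinding: 1 + 1 + 1 + 1 + 1 + 1 + 1 + 1 + 1 = 9

9


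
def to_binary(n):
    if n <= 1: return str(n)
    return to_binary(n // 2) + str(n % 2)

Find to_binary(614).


to_binary(614) = to_binary(307) + '0'
to_binary(307) = to_binary(153) + '1'
to_binary(153) = to_binary(76) + '1'
to_binary(76) = to_binary(38) + '0'
to_binary(38) = to_binary(19) + '0'
to_binary(19) = to_binary(9) + '1'
to_binary(9) = to_binary(4) + '1'
to_binary(4) = to_binary(2) + '0'
to_binary(2) = to_binary(1) + '0'
to_binary(1) = '1'  (base case)
Concatenating: '1' + '0' + '0' + '1' + '1' + '0' + '0' + '1' + '1' + '0' = '1001100110'

1001100110


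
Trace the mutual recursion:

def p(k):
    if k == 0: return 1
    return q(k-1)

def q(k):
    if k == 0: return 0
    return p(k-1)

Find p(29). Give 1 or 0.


p(29) = q(28)
q(28) = p(27)
p(27) = q(26)
q(26) = p(25)
p(25) = q(24)
q(24) = p(23)
p(23) = q(22)
q(22) = p(21)
p(21) = q(20)
q(20) = p(19)
p(19) = q(18)
q(18) = p(17)
p(17) = q(16)
q(16) = p(15)
p(15) = q(14)
q(14) = p(13)
p(13) = q(12)
q(12) = p(11)
p(11) = q(10)
q(10) = p(9)
p(9) = q(8)
q(8) = p(7)
p(7) = q(6)
q(6) = p(5)
p(5) = q(4)
q(4) = p(3)
p(3) = q(2)
q(2) = p(1)
p(1) = q(0)
q(0) = 0  (base case)
Result: 0

0


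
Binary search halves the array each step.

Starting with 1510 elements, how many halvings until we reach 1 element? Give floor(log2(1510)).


1510 / 2 = 755
755 / 2 = 377
377 / 2 = 188
188 / 2 = 94
94 / 2 = 47
47 / 2 = 23
23 / 2 = 11
11 / 2 = 5
5 / 2 = 2
2 / 2 = 1
Reached 1 after 10 halvings

10


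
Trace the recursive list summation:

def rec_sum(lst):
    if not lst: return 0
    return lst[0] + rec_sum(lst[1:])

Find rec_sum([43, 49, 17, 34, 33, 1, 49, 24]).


rec_sum([43, 49, 17, 34, 33, 1, 49, 24]) = 43 + rec_sum([49, 17, 34, 33, 1, 49, 24])
rec_sum([49, 17, 34, 33, 1, 49, 24]) = 49 + rec_sum([17, 34, 33, 1, 49, 24])
rec_sum([17, 34, 33, 1, 49, 24]) = 17 + rec_sum([34, 33, 1, 49, 24])
rec_sum([34, 33, 1, 49, 24]) = 34 + rec_sum([33, 1, 49, 24])
rec_sum([33, 1, 49, 24]) = 33 + rec_sum([1, 49, 24])
rec_sum([1, 49, 24]) = 1 + rec_sum([49, 24])
rec_sum([49, 24]) = 49 + rec_sum([24])
rec_sum([24]) = 24 + rec_sum([])
rec_sum([]) = 0  (base case)
Total: 43 + 49 + 17 + 34 + 33 + 1 + 49 + 24 + 0 = 250

250


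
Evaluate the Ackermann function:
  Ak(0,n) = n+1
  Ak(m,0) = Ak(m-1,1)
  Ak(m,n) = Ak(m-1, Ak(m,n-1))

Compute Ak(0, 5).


Ak(0, 5) = 6
Result: Ak(0, 5) = 6

6


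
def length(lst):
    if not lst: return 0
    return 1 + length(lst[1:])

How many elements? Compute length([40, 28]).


length([40, 28]) = 1 + length([28])
length([28]) = 1 + length([])
length([]) = 0  (base case)
Unwinding: 1 + 1 + 0 = 2

2


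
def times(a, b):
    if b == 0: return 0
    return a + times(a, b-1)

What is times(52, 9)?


times(52, 9) = 52 + times(52, 8)
times(52, 8) = 52 + times(52, 7)
times(52, 7) = 52 + times(52, 6)
times(52, 6) = 52 + times(52, 5)
times(52, 5) = 52 + times(52, 4)
times(52, 4) = 52 + times(52, 3)
times(52, 3) = 52 + times(52, 2)
times(52, 2) = 52 + times(52, 1)
times(52, 1) = 52 + times(52, 0)
times(52, 0) = 0  (base case)
Total: 52 + 52 + 52 + 52 + 52 + 52 + 52 + 52 + 52 + 0 = 468

468


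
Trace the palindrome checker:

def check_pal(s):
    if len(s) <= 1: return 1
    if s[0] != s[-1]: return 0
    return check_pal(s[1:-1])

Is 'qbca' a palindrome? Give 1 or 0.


check_pal('qbca'): s[0]='q' != s[-1]='a' -> return 0
Result: 0 (not a palindrome)

0


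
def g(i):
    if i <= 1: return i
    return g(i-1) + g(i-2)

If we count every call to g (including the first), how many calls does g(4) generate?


Let C(n) = total calls for g(n)
C(0) = 1, C(1) = 1
C(2) = 1 + C(1) + C(0) = 1 + 1 + 1 = 3
C(3) = 1 + C(2) + C(1) = 1 + 3 + 1 = 5
C(4) = 1 + C(3) + C(2) = 1 + 5 + 3 = 9

9


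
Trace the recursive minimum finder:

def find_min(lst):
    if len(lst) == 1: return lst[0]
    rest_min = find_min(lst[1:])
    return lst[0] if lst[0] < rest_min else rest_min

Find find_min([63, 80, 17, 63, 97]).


find_min([63, 80, 17, 63, 97]): compare 63 with find_min([80, 17, 63, 97])
find_min([80, 17, 63, 97]): compare 80 with find_min([17, 63, 97])
find_min([17, 63, 97]): compare 17 with find_min([63, 97])
find_min([63, 97]): compare 63 with find_min([97])
find_min([97]) = 97  (base case)
Compare 63 with 97 -> 63
Compare 17 with 63 -> 17
Compare 80 with 17 -> 17
Compare 63 with 17 -> 17

17


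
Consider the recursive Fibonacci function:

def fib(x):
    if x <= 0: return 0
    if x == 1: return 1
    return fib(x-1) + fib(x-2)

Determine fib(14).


Computing fib(14) bottom-up:
fib(0) = 0
fib(1) = 1
fib(2) = fib(1) + fib(0) = 1 + 0 = 1
fib(3) = fib(2) + fib(1) = 1 + 1 = 2
fib(4) = fib(3) + fib(2) = 2 + 1 = 3
fib(5) = fib(4) + fib(3) = 3 + 2 = 5
fib(6) = fib(5) + fib(4) = 5 + 3 = 8
fib(7) = fib(6) + fib(5) = 8 + 5 = 13
fib(8) = fib(7) + fib(6) = 13 + 8 = 21
fib(9) = fib(8) + fib(7) = 21 + 13 = 34
fib(10) = fib(9) + fib(8) = 34 + 21 = 55
fib(11) = fib(10) + fib(9) = 55 + 34 = 89
fib(12) = fib(11) + fib(10) = 89 + 55 = 144
fib(13) = fib(12) + fib(11) = 144 + 89 = 233
fib(14) = fib(13) + fib(12) = 233 + 144 = 377

377


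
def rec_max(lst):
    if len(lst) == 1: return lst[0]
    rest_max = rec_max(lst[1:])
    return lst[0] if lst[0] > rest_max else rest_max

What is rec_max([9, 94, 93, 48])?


rec_max([9, 94, 93, 48]): compare 9 with rec_max([94, 93, 48])
rec_max([94, 93, 48]): compare 94 with rec_max([93, 48])
rec_max([93, 48]): compare 93 with rec_max([48])
rec_max([48]) = 48  (base case)
Compare 93 with 48 -> 93
Compare 94 with 93 -> 94
Compare 9 with 94 -> 94

94


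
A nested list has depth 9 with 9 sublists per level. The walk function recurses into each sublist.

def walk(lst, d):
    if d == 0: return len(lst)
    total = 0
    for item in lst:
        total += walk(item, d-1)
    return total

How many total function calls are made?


At depth 0 (root): 1 call
At depth 1: each of 1 parents calls walk on 9 children = 9 calls
At depth 2: each of 9 parents calls walk on 9 children = 81 calls
At depth 3: each of 81 parents calls walk on 9 children = 729 calls
At depth 4: each of 729 parents calls walk on 9 children = 6561 calls
At depth 5: each of 6561 parents calls walk on 9 children = 59049 calls
At depth 6: each of 59049 parents calls walk on 9 children = 531441 calls
At depth 7: each of 531441 parents calls walk on 9 children = 4782969 calls
At depth 8: each of 4782969 parents calls walk on 9 children = 43046721 calls
At depth 9: each of 43046721 parents calls walk on 9 children = 387420489 calls
Total: 1 + 9 + 81 + 729 + 6561 + 59049 + 531441 + 4782969 + 43046721 + 387420489 = 435848050

435848050


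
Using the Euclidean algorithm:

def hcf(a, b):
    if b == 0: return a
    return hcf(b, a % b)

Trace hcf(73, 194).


hcf(73, 194) = hcf(194, 73)
hcf(194, 73) = hcf(73, 48)
hcf(73, 48) = hcf(48, 25)
hcf(48, 25) = hcf(25, 23)
hcf(25, 23) = hcf(23, 2)
hcf(23, 2) = hcf(2, 1)
hcf(2, 1) = hcf(1, 0)
hcf(1, 0) = 1  (base case)

1


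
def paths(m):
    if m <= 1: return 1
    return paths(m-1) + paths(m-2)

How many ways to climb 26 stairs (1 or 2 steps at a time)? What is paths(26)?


Building up from base cases:
paths(0) = 1
paths(1) = 1
paths(2) = paths(1) + paths(0) = 1 + 1 = 2
paths(3) = paths(2) + paths(1) = 2 + 1 = 3
paths(4) = paths(3) + paths(2) = 3 + 2 = 5
paths(5) = paths(4) + paths(3) = 5 + 3 = 8
paths(6) = paths(5) + paths(4) = 8 + 5 = 13
paths(7) = paths(6) + paths(5) = 13 + 8 = 21
paths(8) = paths(7) + paths(6) = 21 + 13 = 34
paths(9) = paths(8) + paths(7) = 34 + 21 = 55
paths(10) = paths(9) + paths(8) = 55 + 34 = 89
paths(11) = paths(10) + paths(9) = 89 + 55 = 144
paths(12) = paths(11) + paths(10) = 144 + 89 = 233
paths(13) = paths(12) + paths(11) = 233 + 144 = 377
paths(14) = paths(13) + paths(12) = 377 + 233 = 610
paths(15) = paths(14) + paths(13) = 610 + 377 = 987
paths(16) = paths(15) + paths(14) = 987 + 610 = 1597
paths(17) = paths(16) + paths(15) = 1597 + 987 = 2584
paths(18) = paths(17) + paths(16) = 2584 + 1597 = 4181
paths(19) = paths(18) + paths(17) = 4181 + 2584 = 6765
paths(20) = paths(19) + paths(18) = 6765 + 4181 = 10946
paths(21) = paths(20) + paths(19) = 10946 + 6765 = 17711
paths(22) = paths(21) + paths(20) = 17711 + 10946 = 28657
paths(23) = paths(22) + paths(21) = 28657 + 17711 = 46368
paths(24) = paths(23) + paths(22) = 46368 + 28657 = 75025
paths(25) = paths(24) + paths(23) = 75025 + 46368 = 121393
paths(26) = paths(25) + paths(24) = 121393 + 75025 = 196418

196418


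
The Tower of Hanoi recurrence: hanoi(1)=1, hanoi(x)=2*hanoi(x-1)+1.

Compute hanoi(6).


hanoi(6) = 2 * hanoi(5) + 1
hanoi(5) = 2 * hanoi(4) + 1
hanoi(4) = 2 * hanoi(3) + 1
hanoi(3) = 2 * hanoi(2) + 1
hanoi(2) = 2 * hanoi(1) + 1
hanoi(1) = 1  (base case)
hanoi(2) = 2 * 1 + 1 = 3
hanoi(3) = 2 * 3 + 1 = 7
hanoi(4) = 2 * 7 + 1 = 15
hanoi(5) = 2 * 15 + 1 = 31
hanoi(6) = 2 * 31 + 1 = 63

63


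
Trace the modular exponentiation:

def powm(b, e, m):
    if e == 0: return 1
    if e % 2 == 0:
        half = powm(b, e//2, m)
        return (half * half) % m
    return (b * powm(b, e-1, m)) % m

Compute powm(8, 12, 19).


powm(8, 12, 19): e is even, compute powm(8, 6, 19)
  powm(8, 6, 19): e is even, compute powm(8, 3, 19)
    powm(8, 3, 19): e is odd, compute powm(8, 2, 19)
      powm(8, 2, 19): e is even, compute powm(8, 1, 19)
        powm(8, 1, 19): e is odd, compute powm(8, 0, 19)
          powm(8, 0, 19) = 1
        (8 * 1) % 19 = 8
      half=8, (8*8) % 19 = 7
    (8 * 7) % 19 = 18
  half=18, (18*18) % 19 = 1
half=1, (1*1) % 19 = 1

1


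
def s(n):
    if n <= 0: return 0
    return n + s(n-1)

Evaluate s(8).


s(8)
= 8 + 7 + 6 + 5 + 4 + 3 + 2 + 1 + s(0)
= 8 + 7 + 6 + 5 + 4 + 3 + 2 + 1 + 0
= 36

36


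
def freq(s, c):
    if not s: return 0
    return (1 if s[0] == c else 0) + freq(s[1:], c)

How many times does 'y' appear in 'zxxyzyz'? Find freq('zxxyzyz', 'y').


s[0]='z' != 'y' -> 0
s[0]='x' != 'y' -> 0
s[0]='x' != 'y' -> 0
s[0]='y' == 'y' -> 1
s[0]='z' != 'y' -> 0
s[0]='y' == 'y' -> 1
s[0]='z' != 'y' -> 0
Sum: 0 + 0 + 0 + 1 + 0 + 1 + 0 = 2

2


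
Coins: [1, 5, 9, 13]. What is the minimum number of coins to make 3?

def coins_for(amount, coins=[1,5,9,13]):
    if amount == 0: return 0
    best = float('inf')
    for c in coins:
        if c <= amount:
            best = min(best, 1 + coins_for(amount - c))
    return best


Building up with DP:
coins_for(0) = 0
coins_for(1) = min(1+coins_for(0)=1+0=1) = 1
coins_for(2) = min(1+coins_for(1)=1+1=2) = 2
coins_for(3) = min(1+coins_for(2)=1+2=3) = 3

3


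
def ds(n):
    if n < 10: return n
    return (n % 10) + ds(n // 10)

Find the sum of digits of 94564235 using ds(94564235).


ds(94564235) = 5 + ds(9456423)
ds(9456423) = 3 + ds(945642)
ds(945642) = 2 + ds(94564)
ds(94564) = 4 + ds(9456)
ds(9456) = 6 + ds(945)
ds(945) = 5 + ds(94)
ds(94) = 4 + ds(9)
ds(9) = 9  (base case)
Total: 5 + 3 + 2 + 4 + 6 + 5 + 4 + 9 = 38

38


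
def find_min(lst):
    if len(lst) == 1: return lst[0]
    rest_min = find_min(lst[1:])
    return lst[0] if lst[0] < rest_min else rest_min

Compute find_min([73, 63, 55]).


find_min([73, 63, 55]): compare 73 with find_min([63, 55])
find_min([63, 55]): compare 63 with find_min([55])
find_min([55]) = 55  (base case)
Compare 63 with 55 -> 55
Compare 73 with 55 -> 55

55


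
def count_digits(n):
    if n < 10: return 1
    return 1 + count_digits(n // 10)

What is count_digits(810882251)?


count_digits(810882251) = 1 + count_digits(81088225)
count_digits(81088225) = 1 + count_digits(8108822)
count_digits(8108822) = 1 + count_digits(810882)
count_digits(810882) = 1 + count_digits(81088)
count_digits(81088) = 1 + count_digits(8108)
count_digits(8108) = 1 + count_digits(810)
count_digits(810) = 1 + count_digits(81)
count_digits(81) = 1 + count_digits(8)
count_digits(8) = 1  (base case: 8 < 10)
Unwinding: 1 + 1 + 1 + 1 + 1 + 1 + 1 + 1 + 1 = 9

9


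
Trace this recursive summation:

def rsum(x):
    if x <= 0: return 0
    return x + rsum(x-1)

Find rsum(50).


rsum(50)
= 50 + 49 + 48 + 47 + 46 + 45 + 44 + 43 + 42 + 41 + 40 + 39 + 38 + 37 + 36 + 35 + 34 + 33 + 32 + 31 + 30 + 29 + 28 + 27 + 26 + 25 + 24 + 23 + 22 + 21 + 20 + 19 + 18 + 17 + 16 + 15 + 14 + 13 + 12 + 11 + 10 + 9 + 8 + 7 + 6 + 5 + 4 + 3 + 2 + 1 + rsum(0)
= 50 + 49 + 48 + 47 + 46 + 45 + 44 + 43 + 42 + 41 + 40 + 39 + 38 + 37 + 36 + 35 + 34 + 33 + 32 + 31 + 30 + 29 + 28 + 27 + 26 + 25 + 24 + 23 + 22 + 21 + 20 + 19 + 18 + 17 + 16 + 15 + 14 + 13 + 12 + 11 + 10 + 9 + 8 + 7 + 6 + 5 + 4 + 3 + 2 + 1 + 0
= 1275

1275


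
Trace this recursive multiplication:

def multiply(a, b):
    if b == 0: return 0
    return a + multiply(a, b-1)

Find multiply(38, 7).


multiply(38, 7) = 38 + multiply(38, 6)
multiply(38, 6) = 38 + multiply(38, 5)
multiply(38, 5) = 38 + multiply(38, 4)
multiply(38, 4) = 38 + multiply(38, 3)
multiply(38, 3) = 38 + multiply(38, 2)
multiply(38, 2) = 38 + multiply(38, 1)
multiply(38, 1) = 38 + multiply(38, 0)
multiply(38, 0) = 0  (base case)
Total: 38 + 38 + 38 + 38 + 38 + 38 + 38 + 0 = 266

266


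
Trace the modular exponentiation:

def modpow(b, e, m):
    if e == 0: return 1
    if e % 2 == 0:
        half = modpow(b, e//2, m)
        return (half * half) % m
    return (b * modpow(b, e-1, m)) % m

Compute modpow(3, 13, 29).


modpow(3, 13, 29): e is odd, compute modpow(3, 12, 29)
  modpow(3, 12, 29): e is even, compute modpow(3, 6, 29)
    modpow(3, 6, 29): e is even, compute modpow(3, 3, 29)
      modpow(3, 3, 29): e is odd, compute modpow(3, 2, 29)
        modpow(3, 2, 29): e is even, compute modpow(3, 1, 29)
          modpow(3, 1, 29): e is odd, compute modpow(3, 0, 29)
          modpow(3, 0, 29) = 1
          (3 * 1) % 29 = 3
        half=3, (3*3) % 29 = 9
      (3 * 9) % 29 = 27
    half=27, (27*27) % 29 = 4
  half=4, (4*4) % 29 = 16
(3 * 16) % 29 = 19

19


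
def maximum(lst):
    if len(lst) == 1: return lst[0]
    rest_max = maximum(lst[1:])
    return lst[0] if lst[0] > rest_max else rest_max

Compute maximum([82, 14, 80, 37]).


maximum([82, 14, 80, 37]): compare 82 with maximum([14, 80, 37])
maximum([14, 80, 37]): compare 14 with maximum([80, 37])
maximum([80, 37]): compare 80 with maximum([37])
maximum([37]) = 37  (base case)
Compare 80 with 37 -> 80
Compare 14 with 80 -> 80
Compare 82 with 80 -> 82

82


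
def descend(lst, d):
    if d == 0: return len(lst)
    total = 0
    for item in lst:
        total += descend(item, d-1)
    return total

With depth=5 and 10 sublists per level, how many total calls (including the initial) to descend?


At depth 0 (root): 1 call
At depth 1: each of 1 parents calls descend on 10 children = 10 calls
At depth 2: each of 10 parents calls descend on 10 children = 100 calls
At depth 3: each of 100 parents calls descend on 10 children = 1000 calls
At depth 4: each of 1000 parents calls descend on 10 children = 10000 calls
At depth 5: each of 10000 parents calls descend on 10 children = 100000 calls
Total: 1 + 10 + 100 + 1000 + 10000 + 100000 = 111111

111111


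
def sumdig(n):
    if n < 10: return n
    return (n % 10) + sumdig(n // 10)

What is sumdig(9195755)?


sumdig(9195755) = 5 + sumdig(919575)
sumdig(919575) = 5 + sumdig(91957)
sumdig(91957) = 7 + sumdig(9195)
sumdig(9195) = 5 + sumdig(919)
sumdig(919) = 9 + sumdig(91)
sumdig(91) = 1 + sumdig(9)
sumdig(9) = 9  (base case)
Total: 5 + 5 + 7 + 5 + 9 + 1 + 9 = 41

41


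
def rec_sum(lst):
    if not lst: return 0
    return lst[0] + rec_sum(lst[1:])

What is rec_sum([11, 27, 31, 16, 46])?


rec_sum([11, 27, 31, 16, 46]) = 11 + rec_sum([27, 31, 16, 46])
rec_sum([27, 31, 16, 46]) = 27 + rec_sum([31, 16, 46])
rec_sum([31, 16, 46]) = 31 + rec_sum([16, 46])
rec_sum([16, 46]) = 16 + rec_sum([46])
rec_sum([46]) = 46 + rec_sum([])
rec_sum([]) = 0  (base case)
Total: 11 + 27 + 31 + 16 + 46 + 0 = 131

131


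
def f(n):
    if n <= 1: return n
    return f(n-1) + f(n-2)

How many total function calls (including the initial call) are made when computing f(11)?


Let C(n) = total calls for f(n)
C(0) = 1, C(1) = 1
C(2) = 1 + C(1) + C(0) = 1 + 1 + 1 = 3
C(3) = 1 + C(2) + C(1) = 1 + 3 + 1 = 5
C(4) = 1 + C(3) + C(2) = 1 + 5 + 3 = 9
C(5) = 1 + C(4) + C(3) = 1 + 9 + 5 = 15
C(6) = 1 + C(5) + C(4) = 1 + 15 + 9 = 25
C(7) = 1 + C(6) + C(5) = 1 + 25 + 15 = 41
C(8) = 1 + C(7) + C(6) = 1 + 41 + 25 = 67
C(9) = 1 + C(8) + C(7) = 1 + 67 + 41 = 109
C(10) = 1 + C(9) + C(8) = 1 + 109 + 67 = 177
C(11) = 1 + C(10) + C(9) = 1 + 177 + 109 = 287

287


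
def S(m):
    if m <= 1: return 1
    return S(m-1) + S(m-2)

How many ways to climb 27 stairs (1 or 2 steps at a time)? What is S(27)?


Building up from base cases:
S(0) = 1
S(1) = 1
S(2) = S(1) + S(0) = 1 + 1 = 2
S(3) = S(2) + S(1) = 2 + 1 = 3
S(4) = S(3) + S(2) = 3 + 2 = 5
S(5) = S(4) + S(3) = 5 + 3 = 8
S(6) = S(5) + S(4) = 8 + 5 = 13
S(7) = S(6) + S(5) = 13 + 8 = 21
S(8) = S(7) + S(6) = 21 + 13 = 34
S(9) = S(8) + S(7) = 34 + 21 = 55
S(10) = S(9) + S(8) = 55 + 34 = 89
S(11) = S(10) + S(9) = 89 + 55 = 144
S(12) = S(11) + S(10) = 144 + 89 = 233
S(13) = S(12) + S(11) = 233 + 144 = 377
S(14) = S(13) + S(12) = 377 + 233 = 610
S(15) = S(14) + S(13) = 610 + 377 = 987
S(16) = S(15) + S(14) = 987 + 610 = 1597
S(17) = S(16) + S(15) = 1597 + 987 = 2584
S(18) = S(17) + S(16) = 2584 + 1597 = 4181
S(19) = S(18) + S(17) = 4181 + 2584 = 6765
S(20) = S(19) + S(18) = 6765 + 4181 = 10946
S(21) = S(20) + S(19) = 10946 + 6765 = 17711
S(22) = S(21) + S(20) = 17711 + 10946 = 28657
S(23) = S(22) + S(21) = 28657 + 17711 = 46368
S(24) = S(23) + S(22) = 46368 + 28657 = 75025
S(25) = S(24) + S(23) = 75025 + 46368 = 121393
S(26) = S(25) + S(24) = 121393 + 75025 = 196418
S(27) = S(26) + S(25) = 196418 + 121393 = 317811

317811


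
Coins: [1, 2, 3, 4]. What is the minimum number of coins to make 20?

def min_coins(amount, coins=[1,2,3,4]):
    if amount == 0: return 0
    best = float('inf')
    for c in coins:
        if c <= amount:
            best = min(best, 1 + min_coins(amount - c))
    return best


Building up with DP:
min_coins(0) = 0
min_coins(1) = min(1+min_coins(0)=1+0=1) = 1
min_coins(2) = min(1+min_coins(1)=1+1=2, 1+min_coins(0)=1+0=1) = 1
min_coins(3) = min(1+min_coins(2)=1+1=2, 1+min_coins(1)=1+1=2, 1+min_coins(0)=1+0=1) = 1
min_coins(4) = min(1+min_coins(3)=1+1=2, 1+min_coins(2)=1+1=2, 1+min_coins(1)=1+1=2, 1+min_coins(0)=1+0=1) = 1
min_coins(5) = min(1+min_coins(4)=1+1=2, 1+min_coins(3)=1+1=2, 1+min_coins(2)=1+1=2, 1+min_coins(1)=1+1=2) = 2
min_coins(6) = min(1+min_coins(5)=1+2=3, 1+min_coins(4)=1+1=2, 1+min_coins(3)=1+1=2, 1+min_coins(2)=1+1=2) = 2
min_coins(7) = min(1+min_coins(6)=1+2=3, 1+min_coins(5)=1+2=3, 1+min_coins(4)=1+1=2, 1+min_coins(3)=1+1=2) = 2
min_coins(8) = min(1+min_coins(7)=1+2=3, 1+min_coins(6)=1+2=3, 1+min_coins(5)=1+2=3, 1+min_coins(4)=1+1=2) = 2
min_coins(9) = min(1+min_coins(8)=1+2=3, 1+min_coins(7)=1+2=3, 1+min_coins(6)=1+2=3, 1+min_coins(5)=1+2=3) = 3
min_coins(10) = min(1+min_coins(9)=1+3=4, 1+min_coins(8)=1+2=3, 1+min_coins(7)=1+2=3, 1+min_coins(6)=1+2=3) = 3
min_coins(11) = min(1+min_coins(10)=1+3=4, 1+min_coins(9)=1+3=4, 1+min_coins(8)=1+2=3, 1+min_coins(7)=1+2=3) = 3
min_coins(12) = min(1+min_coins(11)=1+3=4, 1+min_coins(10)=1+3=4, 1+min_coins(9)=1+3=4, 1+min_coins(8)=1+2=3) = 3
min_coins(13) = min(1+min_coins(12)=1+3=4, 1+min_coins(11)=1+3=4, 1+min_coins(10)=1+3=4, 1+min_coins(9)=1+3=4) = 4
min_coins(14) = min(1+min_coins(13)=1+4=5, 1+min_coins(12)=1+3=4, 1+min_coins(11)=1+3=4, 1+min_coins(10)=1+3=4) = 4
min_coins(15) = min(1+min_coins(14)=1+4=5, 1+min_coins(13)=1+4=5, 1+min_coins(12)=1+3=4, 1+min_coins(11)=1+3=4) = 4
min_coins(16) = min(1+min_coins(15)=1+4=5, 1+min_coins(14)=1+4=5, 1+min_coins(13)=1+4=5, 1+min_coins(12)=1+3=4) = 4
min_coins(17) = min(1+min_coins(16)=1+4=5, 1+min_coins(15)=1+4=5, 1+min_coins(14)=1+4=5, 1+min_coins(13)=1+4=5) = 5
min_coins(18) = min(1+min_coins(17)=1+5=6, 1+min_coins(16)=1+4=5, 1+min_coins(15)=1+4=5, 1+min_coins(14)=1+4=5) = 5
min_coins(19) = min(1+min_coins(18)=1+5=6, 1+min_coins(17)=1+5=6, 1+min_coins(16)=1+4=5, 1+min_coins(15)=1+4=5) = 5
min_coins(20) = min(1+min_coins(19)=1+5=6, 1+min_coins(18)=1+5=6, 1+min_coins(17)=1+5=6, 1+min_coins(16)=1+4=5) = 5

5


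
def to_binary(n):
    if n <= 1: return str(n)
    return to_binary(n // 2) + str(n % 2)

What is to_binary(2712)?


to_binary(2712) = to_binary(1356) + '0'
to_binary(1356) = to_binary(678) + '0'
to_binary(678) = to_binary(339) + '0'
to_binary(339) = to_binary(169) + '1'
to_binary(169) = to_binary(84) + '1'
to_binary(84) = to_binary(42) + '0'
to_binary(42) = to_binary(21) + '0'
to_binary(21) = to_binary(10) + '1'
to_binary(10) = to_binary(5) + '0'
to_binary(5) = to_binary(2) + '1'
to_binary(2) = to_binary(1) + '0'
to_binary(1) = '1'  (base case)
Concatenating: '1' + '0' + '1' + '0' + '1' + '0' + '0' + '1' + '1' + '0' + '0' + '0' = '101010011000'

101010011000


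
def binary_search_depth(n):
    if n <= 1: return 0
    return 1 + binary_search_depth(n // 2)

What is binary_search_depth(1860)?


1860 / 2 = 930
930 / 2 = 465
465 / 2 = 232
232 / 2 = 116
116 / 2 = 58
58 / 2 = 29
29 / 2 = 14
14 / 2 = 7
7 / 2 = 3
3 / 2 = 1
Reached 1 after 10 halvings

10


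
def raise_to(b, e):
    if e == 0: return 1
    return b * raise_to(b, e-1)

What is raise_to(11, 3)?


raise_to(11, 3)
= 11 * raise_to(11, 2)
= 11 * 11 * raise_to(11, 1)
= 11 * 11 * 11 * raise_to(11, 0)
= 11 * 11 * 11 * 1
= 1331

1331


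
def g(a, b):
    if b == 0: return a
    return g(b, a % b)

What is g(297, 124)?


g(297, 124) = g(124, 49)
g(124, 49) = g(49, 26)
g(49, 26) = g(26, 23)
g(26, 23) = g(23, 3)
g(23, 3) = g(3, 2)
g(3, 2) = g(2, 1)
g(2, 1) = g(1, 0)
g(1, 0) = 1  (base case)

1


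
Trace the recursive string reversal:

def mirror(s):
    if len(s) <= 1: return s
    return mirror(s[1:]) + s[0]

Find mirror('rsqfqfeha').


mirror('rsqfqfeha') = mirror('sqfqfeha') + 'r'
mirror('sqfqfeha') = mirror('qfqfeha') + 's'
mirror('qfqfeha') = mirror('fqfeha') + 'q'
mirror('fqfeha') = mirror('qfeha') + 'f'
mirror('qfeha') = mirror('feha') + 'q'
mirror('feha') = mirror('eha') + 'f'
mirror('eha') = mirror('ha') + 'e'
mirror('ha') = mirror('a') + 'h'
mirror('a') = 'a'  (base case)
Concatenating: 'a' + 'h' + 'e' + 'f' + 'q' + 'f' + 'q' + 's' + 'r' = 'ahefqfqsr'

ahefqfqsr


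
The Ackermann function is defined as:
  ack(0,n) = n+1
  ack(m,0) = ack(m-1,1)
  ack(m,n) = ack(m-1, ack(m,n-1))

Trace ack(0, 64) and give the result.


ack(0, 64) = 65
Result: ack(0, 64) = 65

65


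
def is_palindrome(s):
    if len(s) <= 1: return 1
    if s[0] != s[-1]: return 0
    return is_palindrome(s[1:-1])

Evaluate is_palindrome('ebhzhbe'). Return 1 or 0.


is_palindrome('ebhzhbe'): s[0]='e' == s[-1]='e' -> check is_palindrome('bhzhb')
is_palindrome('bhzhb'): s[0]='b' == s[-1]='b' -> check is_palindrome('hzh')
is_palindrome('hzh'): s[0]='h' == s[-1]='h' -> check is_palindrome('z')
is_palindrome('z'): len <= 1 -> return 1  (base case)
Result: 1 (palindrome)

1


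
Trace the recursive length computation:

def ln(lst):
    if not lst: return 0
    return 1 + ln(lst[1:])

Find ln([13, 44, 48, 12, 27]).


ln([13, 44, 48, 12, 27]) = 1 + ln([44, 48, 12, 27])
ln([44, 48, 12, 27]) = 1 + ln([48, 12, 27])
ln([48, 12, 27]) = 1 + ln([12, 27])
ln([12, 27]) = 1 + ln([27])
ln([27]) = 1 + ln([])
ln([]) = 0  (base case)
Unwinding: 1 + 1 + 1 + 1 + 1 + 0 = 5

5


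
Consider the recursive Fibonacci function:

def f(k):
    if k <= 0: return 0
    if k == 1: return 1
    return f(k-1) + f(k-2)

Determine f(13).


Computing f(13) bottom-up:
f(0) = 0
f(1) = 1
f(2) = f(1) + f(0) = 1 + 0 = 1
f(3) = f(2) + f(1) = 1 + 1 = 2
f(4) = f(3) + f(2) = 2 + 1 = 3
f(5) = f(4) + f(3) = 3 + 2 = 5
f(6) = f(5) + f(4) = 5 + 3 = 8
f(7) = f(6) + f(5) = 8 + 5 = 13
f(8) = f(7) + f(6) = 13 + 8 = 21
f(9) = f(8) + f(7) = 21 + 13 = 34
f(10) = f(9) + f(8) = 34 + 21 = 55
f(11) = f(10) + f(9) = 55 + 34 = 89
f(12) = f(11) + f(10) = 89 + 55 = 144
f(13) = f(12) + f(11) = 144 + 89 = 233

233


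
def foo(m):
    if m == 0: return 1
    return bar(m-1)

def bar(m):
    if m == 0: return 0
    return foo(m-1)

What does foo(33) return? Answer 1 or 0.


foo(33) = bar(32)
bar(32) = foo(31)
foo(31) = bar(30)
bar(30) = foo(29)
foo(29) = bar(28)
bar(28) = foo(27)
foo(27) = bar(26)
bar(26) = foo(25)
foo(25) = bar(24)
bar(24) = foo(23)
foo(23) = bar(22)
bar(22) = foo(21)
foo(21) = bar(20)
bar(20) = foo(19)
foo(19) = bar(18)
bar(18) = foo(17)
foo(17) = bar(16)
bar(16) = foo(15)
foo(15) = bar(14)
bar(14) = foo(13)
foo(13) = bar(12)
bar(12) = foo(11)
foo(11) = bar(10)
bar(10) = foo(9)
foo(9) = bar(8)
bar(8) = foo(7)
foo(7) = bar(6)
bar(6) = foo(5)
foo(5) = bar(4)
bar(4) = foo(3)
foo(3) = bar(2)
bar(2) = foo(1)
foo(1) = bar(0)
bar(0) = 0  (base case)
Result: 0

0


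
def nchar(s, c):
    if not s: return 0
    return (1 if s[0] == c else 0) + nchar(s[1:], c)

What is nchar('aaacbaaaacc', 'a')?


s[0]='a' == 'a' -> 1
s[0]='a' == 'a' -> 1
s[0]='a' == 'a' -> 1
s[0]='c' != 'a' -> 0
s[0]='b' != 'a' -> 0
s[0]='a' == 'a' -> 1
s[0]='a' == 'a' -> 1
s[0]='a' == 'a' -> 1
s[0]='a' == 'a' -> 1
s[0]='c' != 'a' -> 0
s[0]='c' != 'a' -> 0
Sum: 1 + 1 + 1 + 0 + 0 + 1 + 1 + 1 + 1 + 0 + 0 = 7

7


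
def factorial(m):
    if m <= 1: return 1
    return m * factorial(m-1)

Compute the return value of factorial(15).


factorial(15)
= 15 * factorial(14)
= 15 * 14 * factorial(13)
= 15 * 14 * 13 * factorial(12)
= 15 * 14 * 13 * 12 * factorial(11)
= 15 * 14 * 13 * 12 * 11 * factorial(10)
= 15 * 14 * 13 * 12 * 11 * 10 * factorial(9)
= 15 * 14 * 13 * 12 * 11 * 10 * 9 * factorial(8)
= 15 * 14 * 13 * 12 * 11 * 10 * 9 * 8 * factorial(7)
= 15 * 14 * 13 * 12 * 11 * 10 * 9 * 8 * 7 * factorial(6)
= 15 * 14 * 13 * 12 * 11 * 10 * 9 * 8 * 7 * 6 * factorial(5)
= 15 * 14 * 13 * 12 * 11 * 10 * 9 * 8 * 7 * 6 * 5 * factorial(4)
= 15 * 14 * 13 * 12 * 11 * 10 * 9 * 8 * 7 * 6 * 5 * 4 * factorial(3)
= 15 * 14 * 13 * 12 * 11 * 10 * 9 * 8 * 7 * 6 * 5 * 4 * 3 * factorial(2)
= 15 * 14 * 13 * 12 * 11 * 10 * 9 * 8 * 7 * 6 * 5 * 4 * 3 * 2 * factorial(1)
= 15 * 14 * 13 * 12 * 11 * 10 * 9 * 8 * 7 * 6 * 5 * 4 * 3 * 2 * 1
= 1307674368000

1307674368000


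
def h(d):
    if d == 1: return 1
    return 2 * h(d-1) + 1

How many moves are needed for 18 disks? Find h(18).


h(18) = 2 * h(17) + 1
h(17) = 2 * h(16) + 1
h(16) = 2 * h(15) + 1
h(15) = 2 * h(14) + 1
h(14) = 2 * h(13) + 1
h(13) = 2 * h(12) + 1
h(12) = 2 * h(11) + 1
h(11) = 2 * h(10) + 1
h(10) = 2 * h(9) + 1
h(9) = 2 * h(8) + 1
h(8) = 2 * h(7) + 1
h(7) = 2 * h(6) + 1
h(6) = 2 * h(5) + 1
h(5) = 2 * h(4) + 1
h(4) = 2 * h(3) + 1
h(3) = 2 * h(2) + 1
h(2) = 2 * h(1) + 1
h(1) = 1  (base case)
h(2) = 2 * 1 + 1 = 3
h(3) = 2 * 3 + 1 = 7
h(4) = 2 * 7 + 1 = 15
h(5) = 2 * 15 + 1 = 31
h(6) = 2 * 31 + 1 = 63
h(7) = 2 * 63 + 1 = 127
h(8) = 2 * 127 + 1 = 255
h(9) = 2 * 255 + 1 = 511
h(10) = 2 * 511 + 1 = 1023
h(11) = 2 * 1023 + 1 = 2047
h(12) = 2 * 2047 + 1 = 4095
h(13) = 2 * 4095 + 1 = 8191
h(14) = 2 * 8191 + 1 = 16383
h(15) = 2 * 16383 + 1 = 32767
h(16) = 2 * 32767 + 1 = 65535
h(17) = 2 * 65535 + 1 = 131071
h(18) = 2 * 131071 + 1 = 262143

262143


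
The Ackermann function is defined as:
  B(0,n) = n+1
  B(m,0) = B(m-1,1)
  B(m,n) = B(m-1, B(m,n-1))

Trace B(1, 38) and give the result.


B(1, 38) = B(0, B(1, 37))
  B(1, 37) = B(0, B(1, 36))
    B(1, 36) = B(0, B(1, 35))
      B(1, 35) = B(0, B(1, 34))
        B(1, 34) = B(0, B(1, 33))
          B(1, 33) = B(0, B(1, 32))
          B(1, 32) = B(0, B(1, 31))
          B(1, 31) = B(0, B(1, 30))
          B(1, 30) = B(0, B(1, 29))
          B(1, 29) = B(0, B(1, 28))
          B(1, 28) = B(0, B(1, 27))
          B(1, 27) = B(0, B(1, 26))
          B(1, 26) = B(0, B(1, 25))
          B(1, 25) = B(0, B(1, 24))
          B(1, 24) = B(0, B(1, 23))
          B(1, 23) = B(0, B(1, 22))
          B(1, 22) = B(0, B(1, 21))
          B(1, 21) = B(0, B(1, 20))
          B(1, 20) = B(0, B(1, 19))
          B(1, 19) = B(0, B(1, 18))
          B(1, 18) = B(0, B(1, 17))
          B(1, 17) = B(0, B(1, 16))
          B(1, 16) = B(0, B(1, 15))
          B(1, 15) = B(0, B(1, 14))
          B(1, 14) = B(0, B(1, 13))
... (trace truncated)
Result: B(1, 38) = 40

40


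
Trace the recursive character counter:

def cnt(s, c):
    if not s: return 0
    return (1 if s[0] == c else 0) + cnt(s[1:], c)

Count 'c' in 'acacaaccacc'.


s[0]='a' != 'c' -> 0
s[0]='c' == 'c' -> 1
s[0]='a' != 'c' -> 0
s[0]='c' == 'c' -> 1
s[0]='a' != 'c' -> 0
s[0]='a' != 'c' -> 0
s[0]='c' == 'c' -> 1
s[0]='c' == 'c' -> 1
s[0]='a' != 'c' -> 0
s[0]='c' == 'c' -> 1
s[0]='c' == 'c' -> 1
Sum: 0 + 1 + 0 + 1 + 0 + 0 + 1 + 1 + 0 + 1 + 1 = 6

6
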